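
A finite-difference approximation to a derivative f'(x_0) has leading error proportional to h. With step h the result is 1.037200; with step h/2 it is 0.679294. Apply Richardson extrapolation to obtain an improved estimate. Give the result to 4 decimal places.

The leading error scales as h; refining by a factor of 2 reduces it by 2^1 = 2.
Extrapolated value = (2·A(h/2) − A(h)) / (2 − 1)
= (2·0.679294 − 1.037200) / 1
= 0.321388 / 1 = 0.321388

0.3214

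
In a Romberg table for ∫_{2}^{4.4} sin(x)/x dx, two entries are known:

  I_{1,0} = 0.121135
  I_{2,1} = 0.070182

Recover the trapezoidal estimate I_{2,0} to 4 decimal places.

From I_{2,1} = (4·I_{2,0} − I_{1,0})/3, solve for I_{2,0}:
4·I_{2,0} = 3·0.070182 + 0.121135 = 0.331681
I_{2,0} = 0.082920

0.0829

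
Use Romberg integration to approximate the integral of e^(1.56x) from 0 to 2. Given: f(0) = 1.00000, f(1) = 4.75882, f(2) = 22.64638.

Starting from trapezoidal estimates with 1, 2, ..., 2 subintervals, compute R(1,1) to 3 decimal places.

R(0,0) (trapezoid, 1 panel, h=2.0000): 23.64638
R(1,0) (trapezoid, 2 panels, h=1.0000): 16.58201
R(1,1) = 16.58201 + (16.58201 − 23.64638)/3 = 14.22722

14.227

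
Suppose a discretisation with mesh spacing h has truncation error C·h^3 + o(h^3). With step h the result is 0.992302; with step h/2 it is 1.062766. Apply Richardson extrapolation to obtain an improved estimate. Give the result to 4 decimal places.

1.0728

Extrapolated value = (8·A(h/2) − A(h)) / (8 − 1)
= (8·1.062766 − 0.992302) / 7
= 7.509826 / 7 = 1.072832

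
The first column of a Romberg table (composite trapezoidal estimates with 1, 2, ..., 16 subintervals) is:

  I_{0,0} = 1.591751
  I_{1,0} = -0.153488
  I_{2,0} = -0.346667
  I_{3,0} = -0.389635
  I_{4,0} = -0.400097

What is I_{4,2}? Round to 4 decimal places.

-0.4036

I_{3,1} = (4·(-0.389635) − (-0.346667)) / 3 = -0.403958
I_{4,1} = (4·(-0.400097) − (-0.389635)) / 3 = -0.403584
I_{4,2} = -0.403584 + (-0.403584 − (-0.403958))/15 = -0.403559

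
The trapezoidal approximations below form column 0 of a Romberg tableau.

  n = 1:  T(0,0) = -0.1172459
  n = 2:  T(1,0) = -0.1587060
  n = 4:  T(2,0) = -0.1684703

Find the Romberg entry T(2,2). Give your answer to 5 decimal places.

-0.17167

Richardson extrapolation on the trapezoidal column (denominator 4−1=3):
T(1,1) = -0.1587060 + (-0.1587060 − (-0.1172459))/3 = -0.1725260
T(2,1) = (4·(-0.1684703) − (-0.1587060)) / 3 = -0.1717251
T(2,2) = -0.1717251 + (-0.1717251 − (-0.1725260))/15 = -0.1716717
(Column j=1 coincides with Simpson's rule on the same nodes.)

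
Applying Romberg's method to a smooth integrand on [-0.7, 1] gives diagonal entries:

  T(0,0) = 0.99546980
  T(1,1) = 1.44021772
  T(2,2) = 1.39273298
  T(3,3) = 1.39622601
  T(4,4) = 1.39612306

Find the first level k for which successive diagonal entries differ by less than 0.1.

k = 2

|T(1,1) − T(0,0)| = 0.44474792 ≥ 0.1
|T(2,2) − T(1,1)| = 0.04748474 < 0.1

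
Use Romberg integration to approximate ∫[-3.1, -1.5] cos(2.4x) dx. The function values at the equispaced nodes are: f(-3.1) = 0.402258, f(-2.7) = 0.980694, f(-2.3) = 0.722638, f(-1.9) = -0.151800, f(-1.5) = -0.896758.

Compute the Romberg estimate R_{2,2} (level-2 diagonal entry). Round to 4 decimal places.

R_{0,0} (trapezoid, 1 panel, h=1.6000): -0.395600
R_{1,0} (trapezoid, 2 panels, h=0.8000): 0.380310
R_{2,0} (trapezoid, 4 panels, h=0.4000): 0.521713
R_{1,1} = 0.380310 + (0.380310 − (-0.395600))/3 = 0.638947
R_{2,1} = 0.521713 + (0.521713 − 0.380310)/3 = 0.568847
R_{2,2} = 0.568847 + (0.568847 − 0.638947)/15 = 0.564174

0.5642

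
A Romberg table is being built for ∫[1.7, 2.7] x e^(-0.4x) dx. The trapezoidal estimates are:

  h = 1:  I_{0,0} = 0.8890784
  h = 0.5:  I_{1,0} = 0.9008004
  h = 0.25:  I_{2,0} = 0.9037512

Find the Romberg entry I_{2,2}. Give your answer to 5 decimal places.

I_{1,1} = 0.9008004 + (0.9008004 − 0.8890784)/3 = 0.9047077
I_{2,1} = (4·0.9037512 − 0.9008004) / 3 = 0.9047348
I_{2,2} = (16·0.9047348 − 0.9047077) / 15 = 0.9047366
(Column j=1 coincides with Simpson's rule on the same nodes.)

0.90474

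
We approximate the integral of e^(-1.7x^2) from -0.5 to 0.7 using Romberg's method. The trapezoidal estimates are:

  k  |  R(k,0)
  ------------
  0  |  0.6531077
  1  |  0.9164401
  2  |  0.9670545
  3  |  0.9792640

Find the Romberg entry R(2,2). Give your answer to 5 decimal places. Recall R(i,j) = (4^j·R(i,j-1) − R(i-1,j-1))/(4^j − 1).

Richardson extrapolation on the trapezoidal column (denominator 4−1=3):
R(1,1) = (4·0.9164401 − 0.6531077) / 3 = 1.0042176
R(2,1) = 0.9670545 + (0.9670545 − 0.9164401)/3 = 0.9839260
R(2,2) = 0.9839260 + (0.9839260 − 1.0042176)/15 = 0.9825732

0.98257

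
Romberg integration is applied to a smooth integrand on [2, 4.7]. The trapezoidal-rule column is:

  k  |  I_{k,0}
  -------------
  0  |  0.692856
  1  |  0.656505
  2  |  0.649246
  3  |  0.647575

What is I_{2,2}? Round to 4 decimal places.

I_{1,1} = 0.656505 + (0.656505 − 0.692856)/3 = 0.644388
I_{2,1} = (4·0.649246 − 0.656505) / 3 = 0.646826
I_{2,2} = (16·0.646826 − 0.644388) / 15 = 0.646989

0.6470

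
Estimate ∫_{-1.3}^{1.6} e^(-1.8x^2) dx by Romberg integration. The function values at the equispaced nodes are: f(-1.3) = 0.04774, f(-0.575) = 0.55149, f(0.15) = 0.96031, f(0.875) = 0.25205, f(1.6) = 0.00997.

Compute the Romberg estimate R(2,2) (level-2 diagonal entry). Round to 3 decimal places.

1.213

R(0,0) (trapezoid, 1 panel, h=2.9000): 0.08368
R(1,0) (trapezoid, 2 panels, h=1.4500): 1.43429
R(2,0) (trapezoid, 4 panels, h=0.7250): 1.29971
R(1,1) = 1.43429 + (1.43429 − 0.08368)/3 = 1.88449
R(2,1) = 1.29971 + (1.29971 − 1.43429)/3 = 1.25485
R(2,2) = 1.25485 + (1.25485 − 1.88449)/15 = 1.21287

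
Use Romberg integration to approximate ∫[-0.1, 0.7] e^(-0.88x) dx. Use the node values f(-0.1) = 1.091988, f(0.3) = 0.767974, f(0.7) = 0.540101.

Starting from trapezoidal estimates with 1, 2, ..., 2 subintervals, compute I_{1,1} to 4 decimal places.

0.6272

I_{0,0} (trapezoid, 1 panel, h=0.8000): 0.652836
I_{1,0} (trapezoid, 2 panels, h=0.4000): 0.633607
I_{1,1} = 0.633607 + (0.633607 − 0.652836)/3 = 0.627197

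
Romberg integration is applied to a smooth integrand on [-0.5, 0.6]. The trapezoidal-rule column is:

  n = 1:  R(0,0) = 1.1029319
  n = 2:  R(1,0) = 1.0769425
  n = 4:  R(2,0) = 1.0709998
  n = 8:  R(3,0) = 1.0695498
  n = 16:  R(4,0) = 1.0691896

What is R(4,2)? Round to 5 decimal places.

Richardson extrapolation on the trapezoidal column (denominator 4−1=3):
R(3,1) = 1.0695498 + (1.0695498 − 1.0709998)/3 = 1.0690665
R(4,1) = (4·1.0691896 − 1.0695498) / 3 = 1.0690695
R(4,2) = (16·1.0690695 − 1.0690665) / 15 = 1.0690697

1.06907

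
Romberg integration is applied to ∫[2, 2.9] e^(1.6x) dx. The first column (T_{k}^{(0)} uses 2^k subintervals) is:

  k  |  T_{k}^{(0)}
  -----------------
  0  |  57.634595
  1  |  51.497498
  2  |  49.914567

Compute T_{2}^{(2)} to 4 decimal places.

T_{1}^{(1)} = 51.497498 + (51.497498 − 57.634595)/3 = 49.451799
T_{2}^{(1)} = (4·49.914567 − 51.497498) / 3 = 49.386923
T_{2}^{(2)} = 49.386923 + (49.386923 − 49.451799)/15 = 49.382598
(Column j=1 coincides with Simpson's rule on the same nodes.)

49.3826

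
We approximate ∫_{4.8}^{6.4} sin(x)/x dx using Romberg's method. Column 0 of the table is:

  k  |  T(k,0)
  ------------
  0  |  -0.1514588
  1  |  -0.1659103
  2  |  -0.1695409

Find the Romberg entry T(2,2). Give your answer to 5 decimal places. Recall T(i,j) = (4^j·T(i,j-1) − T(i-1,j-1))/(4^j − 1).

Richardson extrapolation on the trapezoidal column (denominator 4−1=3):
T(1,1) = -0.1659103 + (-0.1659103 − (-0.1514588))/3 = -0.1707275
T(2,1) = -0.1695409 + (-0.1695409 − (-0.1659103))/3 = -0.1707511
T(2,2) = (16·(-0.1707511) − (-0.1707275)) / 15 = -0.1707527
(Column j=1 coincides with Simpson's rule on the same nodes.)

-0.17075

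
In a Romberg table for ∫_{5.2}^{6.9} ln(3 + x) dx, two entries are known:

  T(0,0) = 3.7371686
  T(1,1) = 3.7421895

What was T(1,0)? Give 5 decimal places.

3.74093

From T(1,1) = (4·T(1,0) − T(0,0))/3, solve for T(1,0):
4·T(1,0) = 3·3.7421895 + 3.7371686 = 14.9637371
T(1,0) = 3.7409343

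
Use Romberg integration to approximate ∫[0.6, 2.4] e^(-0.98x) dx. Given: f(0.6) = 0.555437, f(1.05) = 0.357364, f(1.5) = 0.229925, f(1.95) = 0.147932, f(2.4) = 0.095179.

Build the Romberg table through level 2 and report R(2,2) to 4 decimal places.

R(0,0) (trapezoid, 1 panel, h=1.8000): 0.585554
R(1,0) (trapezoid, 2 panels, h=0.9000): 0.499710
R(2,0) (trapezoid, 4 panels, h=0.4500): 0.477238
R(1,1) = 0.499710 + (0.499710 − 0.585554)/3 = 0.471095
R(2,1) = 0.477238 + (0.477238 − 0.499710)/3 = 0.469747
R(2,2) = 0.469747 + (0.469747 − 0.471095)/15 = 0.469657

0.4697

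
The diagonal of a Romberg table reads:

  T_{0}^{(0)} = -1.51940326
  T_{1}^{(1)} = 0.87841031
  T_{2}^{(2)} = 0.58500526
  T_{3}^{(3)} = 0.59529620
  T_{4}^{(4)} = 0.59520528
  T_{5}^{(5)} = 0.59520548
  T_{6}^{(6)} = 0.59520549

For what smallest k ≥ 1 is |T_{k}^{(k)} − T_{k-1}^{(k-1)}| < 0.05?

k = 3

|T_{1}^{(1)} − T_{0}^{(0)}| = 2.39781357 ≥ 0.05
|T_{2}^{(2)} − T_{1}^{(1)}| = 0.29340505 ≥ 0.05
|T_{3}^{(3)} − T_{2}^{(2)}| = 0.01029094 < 0.05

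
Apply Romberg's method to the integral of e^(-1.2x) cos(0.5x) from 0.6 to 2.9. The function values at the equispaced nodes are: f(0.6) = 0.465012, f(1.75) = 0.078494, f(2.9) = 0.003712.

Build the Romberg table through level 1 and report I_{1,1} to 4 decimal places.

0.3000

I_{0,0} (trapezoid, 1 panel, h=2.3000): 0.539033
I_{1,0} (trapezoid, 2 panels, h=1.1500): 0.359784
I_{1,1} = 0.359784 + (0.359784 − 0.539033)/3 = 0.300034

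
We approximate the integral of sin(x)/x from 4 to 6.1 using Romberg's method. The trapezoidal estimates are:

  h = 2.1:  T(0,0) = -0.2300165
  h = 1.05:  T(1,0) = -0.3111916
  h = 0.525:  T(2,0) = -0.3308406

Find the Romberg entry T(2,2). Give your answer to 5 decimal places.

-0.33733

T(1,1) = (4·(-0.3111916) − (-0.2300165)) / 3 = -0.3382500
T(2,1) = -0.3308406 + (-0.3308406 − (-0.3111916))/3 = -0.3373903
T(2,2) = (16·(-0.3373903) − (-0.3382500)) / 15 = -0.3373330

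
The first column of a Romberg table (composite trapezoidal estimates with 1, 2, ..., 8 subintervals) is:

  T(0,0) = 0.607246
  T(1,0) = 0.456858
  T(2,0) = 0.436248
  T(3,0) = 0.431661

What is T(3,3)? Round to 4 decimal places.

0.4302

Richardson extrapolation on the trapezoidal column (denominator 4−1=3):
T(1,1) = (4·0.456858 − 0.607246) / 3 = 0.406729
T(2,1) = (4·0.436248 − 0.456858) / 3 = 0.429378
T(3,1) = (4·0.431661 − 0.436248) / 3 = 0.430132
T(2,2) = 0.429378 + (0.429378 − 0.406729)/15 = 0.430888
T(3,2) = 0.430132 + (0.430132 − 0.429378)/15 = 0.430182
T(3,3) = (64·0.430182 − 0.430888) / 63 = 0.430171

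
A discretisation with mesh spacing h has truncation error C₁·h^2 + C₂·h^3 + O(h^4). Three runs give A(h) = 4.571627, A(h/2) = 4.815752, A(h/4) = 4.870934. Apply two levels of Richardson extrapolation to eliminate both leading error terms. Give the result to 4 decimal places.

First eliminate the h^2 term (factor 2^2 = 4):
  B₁ = (4·4.815752 − 4.571627)/3 = 4.897127
  B₂ = (4·4.870934 − 4.815752)/3 = 4.889328
Then eliminate the h^3 term (factor 2^3 = 8):
  (8·4.889328 − 4.897127)/7 = 4.888214

4.8882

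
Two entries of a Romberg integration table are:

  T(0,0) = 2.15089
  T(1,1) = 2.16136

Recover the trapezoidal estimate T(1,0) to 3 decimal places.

From T(1,1) = (4·T(1,0) − T(0,0))/3, solve for T(1,0):
4·T(1,0) = 3·2.16136 + 2.15089 = 8.63497
T(1,0) = 2.15874

2.159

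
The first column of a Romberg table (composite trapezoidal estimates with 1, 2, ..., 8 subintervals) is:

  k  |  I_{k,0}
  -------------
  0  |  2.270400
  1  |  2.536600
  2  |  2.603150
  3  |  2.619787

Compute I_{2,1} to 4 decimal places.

I_{2,1} = (4·2.603150 − 2.536600) / 3 = 2.625333

2.6253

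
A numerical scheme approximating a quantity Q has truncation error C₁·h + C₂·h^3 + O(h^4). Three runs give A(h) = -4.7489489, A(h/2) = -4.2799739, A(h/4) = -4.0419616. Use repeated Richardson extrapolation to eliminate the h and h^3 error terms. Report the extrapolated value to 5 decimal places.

-3.80294

First eliminate the h term (factor 2^1 = 2):
  B₁ = (2·(-4.2799739) − (-4.7489489))/1 = -3.8109989
  B₂ = (2·(-4.0419616) − (-4.2799739))/1 = -3.8039493
Then eliminate the h^3 term (factor 2^3 = 8):
  (8·(-3.8039493) − (-3.8109989))/7 = -3.8029422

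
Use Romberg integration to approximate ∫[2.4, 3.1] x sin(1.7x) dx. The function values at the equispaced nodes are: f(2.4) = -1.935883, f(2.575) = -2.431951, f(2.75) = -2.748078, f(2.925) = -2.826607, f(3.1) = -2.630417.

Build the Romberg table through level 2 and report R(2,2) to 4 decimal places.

-1.8139

R(0,0) (trapezoid, 1 panel, h=0.7000): -1.598205
R(1,0) (trapezoid, 2 panels, h=0.3500): -1.760930
R(2,0) (trapezoid, 4 panels, h=0.1750): -1.800713
R(1,1) = -1.760930 + (-1.760930 − (-1.598205))/3 = -1.815172
R(2,1) = -1.800713 + (-1.800713 − (-1.760930))/3 = -1.813974
R(2,2) = -1.813974 + (-1.813974 − (-1.815172))/15 = -1.813894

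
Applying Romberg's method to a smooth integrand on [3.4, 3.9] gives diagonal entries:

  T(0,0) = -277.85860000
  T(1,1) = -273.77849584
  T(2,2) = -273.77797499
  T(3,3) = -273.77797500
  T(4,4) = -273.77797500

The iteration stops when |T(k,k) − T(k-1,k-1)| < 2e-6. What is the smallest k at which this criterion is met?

|T(1,1) − T(0,0)| = 4.08010416 ≥ 2e-6
|T(2,2) − T(1,1)| = 0.00052085 ≥ 2e-6
|T(3,3) − T(2,2)| = 0.00000001 < 2e-6

k = 3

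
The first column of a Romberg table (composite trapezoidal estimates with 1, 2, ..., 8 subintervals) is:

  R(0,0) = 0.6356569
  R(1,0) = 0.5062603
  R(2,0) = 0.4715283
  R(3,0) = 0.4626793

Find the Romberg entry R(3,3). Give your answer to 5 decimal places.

0.45971

Richardson extrapolation on the trapezoidal column (denominator 4−1=3):
R(1,1) = 0.5062603 + (0.5062603 − 0.6356569)/3 = 0.4631281
R(2,1) = 0.4715283 + (0.4715283 − 0.5062603)/3 = 0.4599510
R(3,1) = 0.4626793 + (0.4626793 − 0.4715283)/3 = 0.4597296
R(2,2) = 0.4599510 + (0.4599510 − 0.4631281)/15 = 0.4597392
R(3,2) = (16·0.4597296 − 0.4599510) / 15 = 0.4597148
R(3,3) = 0.4597148 + (0.4597148 − 0.4597392)/63 = 0.4597144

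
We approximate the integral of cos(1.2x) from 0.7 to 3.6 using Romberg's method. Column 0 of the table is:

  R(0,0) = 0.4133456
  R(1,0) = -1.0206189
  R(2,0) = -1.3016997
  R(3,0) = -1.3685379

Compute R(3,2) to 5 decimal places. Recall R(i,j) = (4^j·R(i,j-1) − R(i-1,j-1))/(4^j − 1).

-1.39051

Richardson extrapolation on the trapezoidal column (denominator 4−1=3):
R(2,1) = (4·(-1.3016997) − (-1.0206189)) / 3 = -1.3953933
R(3,1) = (4·(-1.3685379) − (-1.3016997)) / 3 = -1.3908173
R(3,2) = (16·(-1.3908173) − (-1.3953933)) / 15 = -1.3905122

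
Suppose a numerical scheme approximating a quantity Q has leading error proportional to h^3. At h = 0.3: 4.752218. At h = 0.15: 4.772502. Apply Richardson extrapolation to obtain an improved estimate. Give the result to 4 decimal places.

The leading error scales as h^3; refining by a factor of 2 reduces it by 2^3 = 8.
Extrapolated value = (8·A(h/2) − A(h)) / (8 − 1)
= (8·4.772502 − 4.752218) / 7
= 33.427798 / 7 = 4.775400

4.7754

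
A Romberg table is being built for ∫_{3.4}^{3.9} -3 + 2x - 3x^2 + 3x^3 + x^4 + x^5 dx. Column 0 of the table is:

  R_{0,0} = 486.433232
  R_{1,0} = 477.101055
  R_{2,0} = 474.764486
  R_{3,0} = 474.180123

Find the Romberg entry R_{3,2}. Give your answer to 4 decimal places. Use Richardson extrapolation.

473.9853

Richardson extrapolation on the trapezoidal column (denominator 4−1=3):
R_{2,1} = 474.764486 + (474.764486 − 477.101055)/3 = 473.985630
R_{3,1} = 474.180123 + (474.180123 − 474.764486)/3 = 473.985335
R_{3,2} = (16·473.985335 − 473.985630) / 15 = 473.985315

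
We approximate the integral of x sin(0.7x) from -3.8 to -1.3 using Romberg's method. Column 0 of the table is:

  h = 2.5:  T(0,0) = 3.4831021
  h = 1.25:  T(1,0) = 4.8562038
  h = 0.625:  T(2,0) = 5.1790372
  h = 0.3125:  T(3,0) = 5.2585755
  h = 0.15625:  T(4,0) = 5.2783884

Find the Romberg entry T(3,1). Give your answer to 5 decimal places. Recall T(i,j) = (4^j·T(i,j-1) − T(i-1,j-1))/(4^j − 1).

Richardson extrapolation on the trapezoidal column (denominator 4−1=3):
T(3,1) = 5.2585755 + (5.2585755 − 5.1790372)/3 = 5.2850883
(Column j=1 coincides with Simpson's rule on the same nodes.)

5.28509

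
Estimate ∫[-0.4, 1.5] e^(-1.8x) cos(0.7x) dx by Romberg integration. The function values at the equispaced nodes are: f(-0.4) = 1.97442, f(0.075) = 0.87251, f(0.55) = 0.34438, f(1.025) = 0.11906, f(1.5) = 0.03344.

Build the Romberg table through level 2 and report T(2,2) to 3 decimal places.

T(0,0) (trapezoid, 1 panel, h=1.9000): 1.90747
T(1,0) (trapezoid, 2 panels, h=0.9500): 1.28089
T(2,0) (trapezoid, 4 panels, h=0.4750): 1.11144
T(1,1) = 1.28089 + (1.28089 − 1.90747)/3 = 1.07203
T(2,1) = 1.11144 + (1.11144 − 1.28089)/3 = 1.05496
T(2,2) = 1.05496 + (1.05496 − 1.07203)/15 = 1.05382

1.054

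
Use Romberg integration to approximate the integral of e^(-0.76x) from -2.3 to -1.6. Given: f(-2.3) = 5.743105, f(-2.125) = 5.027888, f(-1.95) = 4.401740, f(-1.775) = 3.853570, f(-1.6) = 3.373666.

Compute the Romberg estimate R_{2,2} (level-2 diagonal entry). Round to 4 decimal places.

R_{0,0} (trapezoid, 1 panel, h=0.7000): 3.190870
R_{1,0} (trapezoid, 2 panels, h=0.3500): 3.136044
R_{2,0} (trapezoid, 4 panels, h=0.1750): 3.122277
R_{1,1} = 3.136044 + (3.136044 − 3.190870)/3 = 3.117769
R_{2,1} = 3.122277 + (3.122277 − 3.136044)/3 = 3.117688
R_{2,2} = 3.117688 + (3.117688 − 3.117769)/15 = 3.117683

3.1177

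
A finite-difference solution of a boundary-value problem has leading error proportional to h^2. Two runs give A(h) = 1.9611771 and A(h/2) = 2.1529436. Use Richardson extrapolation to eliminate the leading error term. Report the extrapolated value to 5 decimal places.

2.21687

The leading error scales as h^2; refining by a factor of 2 reduces it by 2^2 = 4.
Extrapolated value = (4·A(h/2) − A(h)) / (4 − 1)
= (4·2.1529436 − 1.9611771) / 3
= 6.6505973 / 3 = 2.2168658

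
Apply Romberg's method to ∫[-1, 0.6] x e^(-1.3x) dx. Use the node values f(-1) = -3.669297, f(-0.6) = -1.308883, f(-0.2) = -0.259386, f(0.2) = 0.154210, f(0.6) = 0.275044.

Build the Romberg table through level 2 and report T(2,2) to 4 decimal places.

T(0,0) (trapezoid, 1 panel, h=1.6000): -2.715402
T(1,0) (trapezoid, 2 panels, h=0.8000): -1.565210
T(2,0) (trapezoid, 4 panels, h=0.4000): -1.244474
T(1,1) = -1.565210 + (-1.565210 − (-2.715402))/3 = -1.181813
T(2,1) = -1.244474 + (-1.244474 − (-1.565210))/3 = -1.137562
T(2,2) = -1.137562 + (-1.137562 − (-1.181813))/15 = -1.134612

-1.1346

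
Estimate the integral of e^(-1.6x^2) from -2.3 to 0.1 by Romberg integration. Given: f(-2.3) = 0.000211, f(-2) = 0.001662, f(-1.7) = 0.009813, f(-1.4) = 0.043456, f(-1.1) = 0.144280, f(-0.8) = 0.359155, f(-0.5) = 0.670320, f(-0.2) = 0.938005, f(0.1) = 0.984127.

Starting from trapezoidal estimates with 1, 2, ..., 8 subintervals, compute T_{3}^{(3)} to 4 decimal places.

0.8002

T_{0}^{(0)} (trapezoid, 1 panel, h=2.4000): 1.181206
T_{1}^{(0)} (trapezoid, 2 panels, h=1.2000): 0.763739
T_{2}^{(0)} (trapezoid, 4 panels, h=0.6000): 0.789949
T_{3}^{(0)} (trapezoid, 8 panels, h=0.3000): 0.797658
T_{1}^{(1)} = 0.763739 + (0.763739 − 1.181206)/3 = 0.624583
T_{2}^{(1)} = 0.789949 + (0.789949 − 0.763739)/3 = 0.798686
T_{3}^{(1)} = 0.797658 + (0.797658 − 0.789949)/3 = 0.800228
T_{2}^{(2)} = 0.798686 + (0.798686 − 0.624583)/15 = 0.810293
T_{3}^{(2)} = 0.800228 + (0.800228 − 0.798686)/15 = 0.800331
T_{3}^{(3)} = 0.800331 + (0.800331 − 0.810293)/63 = 0.800173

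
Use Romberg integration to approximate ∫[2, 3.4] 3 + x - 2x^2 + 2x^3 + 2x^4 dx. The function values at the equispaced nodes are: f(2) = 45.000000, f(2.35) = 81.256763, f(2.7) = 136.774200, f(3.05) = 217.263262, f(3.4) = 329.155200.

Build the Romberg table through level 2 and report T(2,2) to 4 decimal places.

T(0,0) (trapezoid, 1 panel, h=1.4000): 261.908640
T(1,0) (trapezoid, 2 panels, h=0.7000): 226.696260
T(2,0) (trapezoid, 4 panels, h=0.3500): 217.830139
T(1,1) = 226.696260 + (226.696260 − 261.908640)/3 = 214.958800
T(2,1) = 217.830139 + (217.830139 − 226.696260)/3 = 214.874765
T(2,2) = 214.874765 + (214.874765 − 214.958800)/15 = 214.869163

214.8692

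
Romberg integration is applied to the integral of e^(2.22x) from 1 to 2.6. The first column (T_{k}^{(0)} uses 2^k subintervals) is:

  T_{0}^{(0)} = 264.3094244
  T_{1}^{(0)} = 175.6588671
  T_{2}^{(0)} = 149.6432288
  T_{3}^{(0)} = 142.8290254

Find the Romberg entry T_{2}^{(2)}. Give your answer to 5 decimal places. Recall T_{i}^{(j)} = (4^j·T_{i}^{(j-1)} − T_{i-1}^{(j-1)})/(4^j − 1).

140.62886

Richardson extrapolation on the trapezoidal column (denominator 4−1=3):
T_{1}^{(1)} = 175.6588671 + (175.6588671 − 264.3094244)/3 = 146.1086813
T_{2}^{(1)} = (4·149.6432288 − 175.6588671) / 3 = 140.9713494
T_{2}^{(2)} = (16·140.9713494 − 146.1086813) / 15 = 140.6288606
(Column j=1 coincides with Simpson's rule on the same nodes.)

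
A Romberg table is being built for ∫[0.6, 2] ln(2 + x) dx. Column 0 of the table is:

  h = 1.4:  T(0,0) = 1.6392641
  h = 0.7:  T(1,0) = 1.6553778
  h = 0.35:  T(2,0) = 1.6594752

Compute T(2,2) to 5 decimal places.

Richardson extrapolation on the trapezoidal column (denominator 4−1=3):
T(1,1) = 1.6553778 + (1.6553778 − 1.6392641)/3 = 1.6607490
T(2,1) = (4·1.6594752 − 1.6553778) / 3 = 1.6608410
T(2,2) = (16·1.6608410 − 1.6607490) / 15 = 1.6608471

1.66085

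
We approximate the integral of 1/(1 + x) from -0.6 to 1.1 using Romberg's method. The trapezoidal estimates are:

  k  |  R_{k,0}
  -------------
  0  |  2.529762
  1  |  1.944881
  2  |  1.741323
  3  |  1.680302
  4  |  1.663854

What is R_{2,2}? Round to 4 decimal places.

1.6684

Richardson extrapolation on the trapezoidal column (denominator 4−1=3):
R_{1,1} = 1.944881 + (1.944881 − 2.529762)/3 = 1.749921
R_{2,1} = 1.741323 + (1.741323 − 1.944881)/3 = 1.673470
R_{2,2} = 1.673470 + (1.673470 − 1.749921)/15 = 1.668373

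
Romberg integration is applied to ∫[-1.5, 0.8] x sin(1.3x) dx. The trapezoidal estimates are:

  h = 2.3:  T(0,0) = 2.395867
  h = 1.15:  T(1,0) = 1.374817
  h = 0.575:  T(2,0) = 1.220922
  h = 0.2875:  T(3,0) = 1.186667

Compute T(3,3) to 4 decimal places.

Richardson extrapolation on the trapezoidal column (denominator 4−1=3):
T(1,1) = 1.374817 + (1.374817 − 2.395867)/3 = 1.034467
T(2,1) = (4·1.220922 − 1.374817) / 3 = 1.169624
T(3,1) = 1.186667 + (1.186667 − 1.220922)/3 = 1.175249
T(2,2) = (16·1.169624 − 1.034467) / 15 = 1.178634
T(3,2) = (16·1.175249 − 1.169624) / 15 = 1.175624
T(3,3) = 1.175624 + (1.175624 − 1.178634)/63 = 1.175576

1.1756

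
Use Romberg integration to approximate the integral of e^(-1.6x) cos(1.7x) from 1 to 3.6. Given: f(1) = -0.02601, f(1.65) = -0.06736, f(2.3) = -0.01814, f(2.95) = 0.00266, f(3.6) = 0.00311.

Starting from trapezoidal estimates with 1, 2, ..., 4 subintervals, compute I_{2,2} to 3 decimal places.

I_{0,0} (trapezoid, 1 panel, h=2.6000): -0.02977
I_{1,0} (trapezoid, 2 panels, h=1.3000): -0.03847
I_{2,0} (trapezoid, 4 panels, h=0.6500): -0.06129
I_{1,1} = -0.03847 + (-0.03847 − (-0.02977))/3 = -0.04137
I_{2,1} = -0.06129 + (-0.06129 − (-0.03847))/3 = -0.06890
I_{2,2} = -0.06890 + (-0.06890 − (-0.04137))/15 = -0.07074

-0.071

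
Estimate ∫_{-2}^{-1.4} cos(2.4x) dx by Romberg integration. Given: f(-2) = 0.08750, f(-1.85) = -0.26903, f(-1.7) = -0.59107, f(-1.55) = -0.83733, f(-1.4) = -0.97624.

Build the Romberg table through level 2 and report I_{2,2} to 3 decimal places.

I_{0,0} (trapezoid, 1 panel, h=0.6000): -0.26662
I_{1,0} (trapezoid, 2 panels, h=0.3000): -0.31063
I_{2,0} (trapezoid, 4 panels, h=0.1500): -0.32127
I_{1,1} = -0.31063 + (-0.31063 − (-0.26662))/3 = -0.32530
I_{2,1} = -0.32127 + (-0.32127 − (-0.31063))/3 = -0.32482
I_{2,2} = -0.32482 + (-0.32482 − (-0.32530))/15 = -0.32479

-0.325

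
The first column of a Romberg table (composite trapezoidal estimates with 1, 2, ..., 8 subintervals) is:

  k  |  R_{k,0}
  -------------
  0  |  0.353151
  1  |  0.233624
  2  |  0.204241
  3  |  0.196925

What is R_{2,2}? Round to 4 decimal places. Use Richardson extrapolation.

Richardson extrapolation on the trapezoidal column (denominator 4−1=3):
R_{1,1} = 0.233624 + (0.233624 − 0.353151)/3 = 0.193782
R_{2,1} = (4·0.204241 − 0.233624) / 3 = 0.194447
R_{2,2} = 0.194447 + (0.194447 − 0.193782)/15 = 0.194491

0.1945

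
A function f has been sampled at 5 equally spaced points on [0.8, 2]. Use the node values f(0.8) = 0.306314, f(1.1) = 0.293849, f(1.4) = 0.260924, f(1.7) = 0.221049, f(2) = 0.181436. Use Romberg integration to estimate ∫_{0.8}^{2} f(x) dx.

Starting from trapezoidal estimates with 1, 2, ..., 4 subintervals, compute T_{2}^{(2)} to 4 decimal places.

0.3070

T_{0}^{(0)} (trapezoid, 1 panel, h=1.2000): 0.292650
T_{1}^{(0)} (trapezoid, 2 panels, h=0.6000): 0.302879
T_{2}^{(0)} (trapezoid, 4 panels, h=0.3000): 0.305909
T_{1}^{(1)} = 0.302879 + (0.302879 − 0.292650)/3 = 0.306289
T_{2}^{(1)} = 0.305909 + (0.305909 − 0.302879)/3 = 0.306919
T_{2}^{(2)} = 0.306919 + (0.306919 − 0.306289)/15 = 0.306961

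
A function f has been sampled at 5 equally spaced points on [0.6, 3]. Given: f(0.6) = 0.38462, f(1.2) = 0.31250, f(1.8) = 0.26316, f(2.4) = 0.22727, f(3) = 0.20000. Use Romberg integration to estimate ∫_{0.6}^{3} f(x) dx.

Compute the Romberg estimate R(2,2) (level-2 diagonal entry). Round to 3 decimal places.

R(0,0) (trapezoid, 1 panel, h=2.4000): 0.70154
R(1,0) (trapezoid, 2 panels, h=1.2000): 0.66656
R(2,0) (trapezoid, 4 panels, h=0.6000): 0.65714
R(1,1) = 0.66656 + (0.66656 − 0.70154)/3 = 0.65490
R(2,1) = 0.65714 + (0.65714 − 0.66656)/3 = 0.65400
R(2,2) = 0.65400 + (0.65400 − 0.65490)/15 = 0.65394

0.654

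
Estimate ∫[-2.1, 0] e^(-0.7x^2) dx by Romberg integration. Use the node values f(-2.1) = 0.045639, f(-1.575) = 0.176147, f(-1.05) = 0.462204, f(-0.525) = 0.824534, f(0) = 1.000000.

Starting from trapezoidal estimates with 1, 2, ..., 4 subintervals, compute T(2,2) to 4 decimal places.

1.0474

T(0,0) (trapezoid, 1 panel, h=2.1000): 1.097921
T(1,0) (trapezoid, 2 panels, h=1.0500): 1.034275
T(2,0) (trapezoid, 4 panels, h=0.5250): 1.042495
T(1,1) = 1.034275 + (1.034275 − 1.097921)/3 = 1.013060
T(2,1) = 1.042495 + (1.042495 − 1.034275)/3 = 1.045235
T(2,2) = 1.045235 + (1.045235 − 1.013060)/15 = 1.047380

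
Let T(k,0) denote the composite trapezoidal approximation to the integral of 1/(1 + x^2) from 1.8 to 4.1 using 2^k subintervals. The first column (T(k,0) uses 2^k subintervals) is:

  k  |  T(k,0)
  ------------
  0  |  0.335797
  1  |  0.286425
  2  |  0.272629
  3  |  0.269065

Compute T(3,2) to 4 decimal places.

Richardson extrapolation on the trapezoidal column (denominator 4−1=3):
T(2,1) = (4·0.272629 − 0.286425) / 3 = 0.268030
T(3,1) = (4·0.269065 − 0.272629) / 3 = 0.267877
T(3,2) = 0.267877 + (0.267877 − 0.268030)/15 = 0.267867

0.2679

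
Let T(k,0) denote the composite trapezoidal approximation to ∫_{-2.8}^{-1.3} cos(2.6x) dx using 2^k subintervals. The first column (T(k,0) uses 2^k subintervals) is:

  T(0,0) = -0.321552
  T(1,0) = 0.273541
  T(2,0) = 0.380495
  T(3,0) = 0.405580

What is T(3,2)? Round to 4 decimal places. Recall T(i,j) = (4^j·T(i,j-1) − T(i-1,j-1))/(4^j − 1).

0.4138

T(2,1) = 0.380495 + (0.380495 − 0.273541)/3 = 0.416146
T(3,1) = (4·0.405580 − 0.380495) / 3 = 0.413942
T(3,2) = (16·0.413942 − 0.416146) / 15 = 0.413795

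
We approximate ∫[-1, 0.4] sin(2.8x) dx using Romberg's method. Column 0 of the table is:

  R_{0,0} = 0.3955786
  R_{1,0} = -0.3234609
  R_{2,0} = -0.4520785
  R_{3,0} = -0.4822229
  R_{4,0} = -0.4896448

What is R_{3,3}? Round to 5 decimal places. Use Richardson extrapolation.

Richardson extrapolation on the trapezoidal column (denominator 4−1=3):
R_{1,1} = (4·(-0.3234609) − 0.3955786) / 3 = -0.5631407
R_{2,1} = -0.4520785 + (-0.4520785 − (-0.3234609))/3 = -0.4949510
R_{3,1} = (4·(-0.4822229) − (-0.4520785)) / 3 = -0.4922710
R_{2,2} = (16·(-0.4949510) − (-0.5631407)) / 15 = -0.4904050
R_{3,2} = (16·(-0.4922710) − (-0.4949510)) / 15 = -0.4920923
R_{3,3} = (64·(-0.4920923) − (-0.4904050)) / 63 = -0.4921191
(Column j=1 coincides with Simpson's rule on the same nodes.)

-0.49212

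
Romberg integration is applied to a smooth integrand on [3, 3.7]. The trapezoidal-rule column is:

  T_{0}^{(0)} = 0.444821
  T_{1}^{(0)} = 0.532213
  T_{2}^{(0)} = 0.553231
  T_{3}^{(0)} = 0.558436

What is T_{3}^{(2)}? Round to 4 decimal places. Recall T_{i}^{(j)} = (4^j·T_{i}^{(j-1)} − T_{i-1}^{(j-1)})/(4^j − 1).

Richardson extrapolation on the trapezoidal column (denominator 4−1=3):
T_{2}^{(1)} = 0.553231 + (0.553231 − 0.532213)/3 = 0.560237
T_{3}^{(1)} = (4·0.558436 − 0.553231) / 3 = 0.560171
T_{3}^{(2)} = 0.560171 + (0.560171 − 0.560237)/15 = 0.560167
(Column j=1 coincides with Simpson's rule on the same nodes.)

0.5602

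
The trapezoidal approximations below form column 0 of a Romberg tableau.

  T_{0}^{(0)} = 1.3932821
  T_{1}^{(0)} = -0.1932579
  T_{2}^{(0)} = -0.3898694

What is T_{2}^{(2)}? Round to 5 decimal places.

Richardson extrapolation on the trapezoidal column (denominator 4−1=3):
T_{1}^{(1)} = (4·(-0.1932579) − 1.3932821) / 3 = -0.7221046
T_{2}^{(1)} = (4·(-0.3898694) − (-0.1932579)) / 3 = -0.4554066
T_{2}^{(2)} = (16·(-0.4554066) − (-0.7221046)) / 15 = -0.4376267

-0.43763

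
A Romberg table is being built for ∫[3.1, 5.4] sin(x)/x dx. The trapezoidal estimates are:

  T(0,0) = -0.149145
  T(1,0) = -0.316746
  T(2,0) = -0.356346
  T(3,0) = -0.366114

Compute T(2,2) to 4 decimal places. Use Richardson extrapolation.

-0.3693

Richardson extrapolation on the trapezoidal column (denominator 4−1=3):
T(1,1) = -0.316746 + (-0.316746 − (-0.149145))/3 = -0.372613
T(2,1) = -0.356346 + (-0.356346 − (-0.316746))/3 = -0.369546
T(2,2) = (16·(-0.369546) − (-0.372613)) / 15 = -0.369342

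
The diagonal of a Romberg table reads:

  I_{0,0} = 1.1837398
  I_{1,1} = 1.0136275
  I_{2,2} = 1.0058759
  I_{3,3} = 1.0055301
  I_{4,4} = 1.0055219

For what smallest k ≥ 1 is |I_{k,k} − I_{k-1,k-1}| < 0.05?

|I_{1,1} − I_{0,0}| = 0.1701123 ≥ 0.05
|I_{2,2} − I_{1,1}| = 0.0077516 < 0.05

k = 2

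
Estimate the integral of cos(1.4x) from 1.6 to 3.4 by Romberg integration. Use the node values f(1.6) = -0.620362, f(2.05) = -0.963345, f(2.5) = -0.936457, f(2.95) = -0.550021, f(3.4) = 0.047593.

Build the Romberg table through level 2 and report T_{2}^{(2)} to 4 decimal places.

-1.2735

T_{0}^{(0)} (trapezoid, 1 panel, h=1.8000): -0.515492
T_{1}^{(0)} (trapezoid, 2 panels, h=0.9000): -1.100557
T_{2}^{(0)} (trapezoid, 4 panels, h=0.4500): -1.231293
T_{1}^{(1)} = -1.100557 + (-1.100557 − (-0.515492))/3 = -1.295579
T_{2}^{(1)} = -1.231293 + (-1.231293 − (-1.100557))/3 = -1.274872
T_{2}^{(2)} = -1.274872 + (-1.274872 − (-1.295579))/15 = -1.273492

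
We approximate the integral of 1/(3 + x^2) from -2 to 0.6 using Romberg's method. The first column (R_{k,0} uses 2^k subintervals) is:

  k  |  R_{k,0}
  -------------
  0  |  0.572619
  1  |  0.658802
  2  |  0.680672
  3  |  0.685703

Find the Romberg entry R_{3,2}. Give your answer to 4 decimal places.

0.6873

Richardson extrapolation on the trapezoidal column (denominator 4−1=3):
R_{2,1} = 0.680672 + (0.680672 − 0.658802)/3 = 0.687962
R_{3,1} = (4·0.685703 − 0.680672) / 3 = 0.687380
R_{3,2} = (16·0.687380 − 0.687962) / 15 = 0.687341
(Column j=1 coincides with Simpson's rule on the same nodes.)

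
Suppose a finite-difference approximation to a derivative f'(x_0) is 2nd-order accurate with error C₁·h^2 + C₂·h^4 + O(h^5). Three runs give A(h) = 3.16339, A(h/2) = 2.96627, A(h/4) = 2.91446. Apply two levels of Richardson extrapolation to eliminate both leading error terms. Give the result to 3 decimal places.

2.897

First eliminate the h^2 term (factor 2^2 = 4):
  B₁ = (4·2.96627 − 3.16339)/3 = 2.90056
  B₂ = (4·2.91446 − 2.96627)/3 = 2.89719
Then eliminate the h^4 term (factor 2^4 = 16):
  (16·2.89719 − 2.90056)/15 = 2.89697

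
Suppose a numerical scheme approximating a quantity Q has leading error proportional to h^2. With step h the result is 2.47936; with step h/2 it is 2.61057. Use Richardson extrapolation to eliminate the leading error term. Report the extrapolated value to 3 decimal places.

The leading error scales as h^2; refining by a factor of 2 reduces it by 2^2 = 4.
Extrapolated value = (4·A(h/2) − A(h)) / (4 − 1)
= (4·2.61057 − 2.47936) / 3
= 7.96292 / 3 = 2.65431

2.654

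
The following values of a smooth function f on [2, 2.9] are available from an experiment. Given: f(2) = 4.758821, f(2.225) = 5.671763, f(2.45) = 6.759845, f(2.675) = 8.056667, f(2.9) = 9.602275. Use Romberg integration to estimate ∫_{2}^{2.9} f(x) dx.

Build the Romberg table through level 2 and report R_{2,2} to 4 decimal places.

R_{0,0} (trapezoid, 1 panel, h=0.9000): 6.462493
R_{1,0} (trapezoid, 2 panels, h=0.4500): 6.273177
R_{2,0} (trapezoid, 4 panels, h=0.2250): 6.225485
R_{1,1} = 6.273177 + (6.273177 − 6.462493)/3 = 6.210072
R_{2,1} = 6.225485 + (6.225485 − 6.273177)/3 = 6.209588
R_{2,2} = 6.209588 + (6.209588 − 6.210072)/15 = 6.209556

6.2096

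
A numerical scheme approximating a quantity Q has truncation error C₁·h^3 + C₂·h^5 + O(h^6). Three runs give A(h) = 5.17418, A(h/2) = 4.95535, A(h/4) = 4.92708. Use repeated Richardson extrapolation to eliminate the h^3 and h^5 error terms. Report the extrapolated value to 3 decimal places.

First eliminate the h^3 term (factor 2^3 = 8):
  B₁ = (8·4.95535 − 5.17418)/7 = 4.92409
  B₂ = (8·4.92708 − 4.95535)/7 = 4.92304
Then eliminate the h^5 term (factor 2^5 = 32):
  (32·4.92304 − 4.92409)/31 = 4.92301

4.923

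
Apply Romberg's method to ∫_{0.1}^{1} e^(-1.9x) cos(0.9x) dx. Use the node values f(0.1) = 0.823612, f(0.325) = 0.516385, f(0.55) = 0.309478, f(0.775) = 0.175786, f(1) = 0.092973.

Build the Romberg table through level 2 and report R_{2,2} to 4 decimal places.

0.3228

R_{0,0} (trapezoid, 1 panel, h=0.9000): 0.412463
R_{1,0} (trapezoid, 2 panels, h=0.4500): 0.345497
R_{2,0} (trapezoid, 4 panels, h=0.2250): 0.328487
R_{1,1} = 0.345497 + (0.345497 − 0.412463)/3 = 0.323175
R_{2,1} = 0.328487 + (0.328487 − 0.345497)/3 = 0.322817
R_{2,2} = 0.322817 + (0.322817 − 0.323175)/15 = 0.322793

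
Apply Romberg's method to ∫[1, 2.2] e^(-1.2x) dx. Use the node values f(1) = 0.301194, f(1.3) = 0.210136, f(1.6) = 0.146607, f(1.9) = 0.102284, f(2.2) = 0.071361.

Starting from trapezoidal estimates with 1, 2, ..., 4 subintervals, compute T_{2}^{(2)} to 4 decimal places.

0.1915

T_{0}^{(0)} (trapezoid, 1 panel, h=1.2000): 0.223533
T_{1}^{(0)} (trapezoid, 2 panels, h=0.6000): 0.199731
T_{2}^{(0)} (trapezoid, 4 panels, h=0.3000): 0.193591
T_{1}^{(1)} = 0.199731 + (0.199731 − 0.223533)/3 = 0.191797
T_{2}^{(1)} = 0.193591 + (0.193591 − 0.199731)/3 = 0.191544
T_{2}^{(2)} = 0.191544 + (0.191544 − 0.191797)/15 = 0.191527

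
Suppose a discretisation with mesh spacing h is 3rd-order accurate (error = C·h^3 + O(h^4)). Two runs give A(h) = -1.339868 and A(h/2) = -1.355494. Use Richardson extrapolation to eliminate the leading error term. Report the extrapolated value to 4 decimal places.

The leading error scales as h^3; refining by a factor of 2 reduces it by 2^3 = 8.
Extrapolated value = (8·A(h/2) − A(h)) / (8 − 1)
= (8·(-1.355494) − (-1.339868)) / 7
= -9.504084 / 7 = -1.357726

-1.3577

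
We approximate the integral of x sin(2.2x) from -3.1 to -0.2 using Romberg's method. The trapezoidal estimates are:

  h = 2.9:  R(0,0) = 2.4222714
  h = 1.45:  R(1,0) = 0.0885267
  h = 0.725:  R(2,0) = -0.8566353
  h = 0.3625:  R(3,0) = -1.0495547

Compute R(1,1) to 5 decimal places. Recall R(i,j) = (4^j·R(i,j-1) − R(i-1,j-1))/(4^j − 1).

-0.68939

R(1,1) = 0.0885267 + (0.0885267 − 2.4222714)/3 = -0.6893882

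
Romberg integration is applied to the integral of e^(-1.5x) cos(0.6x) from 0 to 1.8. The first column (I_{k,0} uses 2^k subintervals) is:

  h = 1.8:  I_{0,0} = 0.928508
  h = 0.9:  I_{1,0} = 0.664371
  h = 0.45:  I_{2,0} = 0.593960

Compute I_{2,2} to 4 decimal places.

0.5701

I_{1,1} = (4·0.664371 − 0.928508) / 3 = 0.576325
I_{2,1} = 0.593960 + (0.593960 − 0.664371)/3 = 0.570490
I_{2,2} = (16·0.570490 − 0.576325) / 15 = 0.570101
(Column j=1 coincides with Simpson's rule on the same nodes.)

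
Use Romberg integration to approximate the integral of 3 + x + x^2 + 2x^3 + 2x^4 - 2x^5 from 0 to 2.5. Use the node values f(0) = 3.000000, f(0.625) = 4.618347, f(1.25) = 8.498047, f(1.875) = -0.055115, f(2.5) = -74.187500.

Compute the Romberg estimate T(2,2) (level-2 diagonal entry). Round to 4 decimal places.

T(0,0) (trapezoid, 1 panel, h=2.5000): -88.984375
T(1,0) (trapezoid, 2 panels, h=1.2500): -33.869629
T(2,0) (trapezoid, 4 panels, h=0.6250): -14.082794
T(1,1) = -33.869629 + (-33.869629 − (-88.984375))/3 = -15.498047
T(2,1) = -14.082794 + (-14.082794 − (-33.869629))/3 = -7.487182
T(2,2) = -7.487182 + (-7.487182 − (-15.498047))/15 = -6.953124

-6.9531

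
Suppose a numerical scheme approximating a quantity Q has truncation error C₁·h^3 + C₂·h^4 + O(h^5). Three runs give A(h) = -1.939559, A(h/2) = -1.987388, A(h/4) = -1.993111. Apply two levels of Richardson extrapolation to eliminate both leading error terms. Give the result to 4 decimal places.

-1.9939

First eliminate the h^3 term (factor 2^3 = 8):
  B₁ = (8·(-1.987388) − (-1.939559))/7 = -1.994221
  B₂ = (8·(-1.993111) − (-1.987388))/7 = -1.993929
Then eliminate the h^4 term (factor 2^4 = 16):
  (16·(-1.993929) − (-1.994221))/15 = -1.993910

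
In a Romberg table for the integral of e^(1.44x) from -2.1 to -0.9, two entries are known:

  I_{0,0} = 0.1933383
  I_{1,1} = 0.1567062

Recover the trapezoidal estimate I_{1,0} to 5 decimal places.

0.16586

From I_{1,1} = (4·I_{1,0} − I_{0,0})/3, solve for I_{1,0}:
4·I_{1,0} = 3·0.1567062 + 0.1933383 = 0.6634569
I_{1,0} = 0.1658642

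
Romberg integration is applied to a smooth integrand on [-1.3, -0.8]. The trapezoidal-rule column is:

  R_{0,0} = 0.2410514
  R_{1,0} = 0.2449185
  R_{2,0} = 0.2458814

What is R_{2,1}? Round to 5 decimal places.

Richardson extrapolation on the trapezoidal column (denominator 4−1=3):
R_{2,1} = 0.2458814 + (0.2458814 − 0.2449185)/3 = 0.2462024

0.24620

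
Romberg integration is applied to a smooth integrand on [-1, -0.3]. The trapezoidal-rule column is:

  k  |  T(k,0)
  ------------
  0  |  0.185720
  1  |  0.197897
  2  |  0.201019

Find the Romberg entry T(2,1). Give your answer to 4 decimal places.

T(2,1) = (4·0.201019 − 0.197897) / 3 = 0.202060

0.2021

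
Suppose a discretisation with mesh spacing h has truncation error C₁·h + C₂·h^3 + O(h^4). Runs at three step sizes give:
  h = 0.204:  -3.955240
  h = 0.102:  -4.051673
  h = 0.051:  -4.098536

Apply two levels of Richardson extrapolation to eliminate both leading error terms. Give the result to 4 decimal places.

-4.1450

First eliminate the h term (factor 2^1 = 2):
  B₁ = (2·(-4.051673) − (-3.955240))/1 = -4.148106
  B₂ = (2·(-4.098536) − (-4.051673))/1 = -4.145399
Then eliminate the h^3 term (factor 2^3 = 8):
  (8·(-4.145399) − (-4.148106))/7 = -4.145012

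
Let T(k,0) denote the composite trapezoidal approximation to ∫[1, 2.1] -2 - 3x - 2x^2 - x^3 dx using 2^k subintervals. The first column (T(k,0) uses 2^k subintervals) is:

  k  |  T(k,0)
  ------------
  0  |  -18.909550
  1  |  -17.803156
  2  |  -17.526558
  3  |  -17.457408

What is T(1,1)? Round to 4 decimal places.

Richardson extrapolation on the trapezoidal column (denominator 4−1=3):
T(1,1) = (4·(-17.803156) − (-18.909550)) / 3 = -17.434358

-17.4344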